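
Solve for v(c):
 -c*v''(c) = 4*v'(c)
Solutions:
 v(c) = C1 + C2/c^3


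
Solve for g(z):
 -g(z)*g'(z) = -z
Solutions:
 g(z) = -sqrt(C1 + z^2)
 g(z) = sqrt(C1 + z^2)


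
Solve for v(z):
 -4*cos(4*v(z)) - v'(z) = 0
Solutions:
 v(z) = -asin((C1 + exp(32*z))/(C1 - exp(32*z)))/4 + pi/4
 v(z) = asin((C1 + exp(32*z))/(C1 - exp(32*z)))/4


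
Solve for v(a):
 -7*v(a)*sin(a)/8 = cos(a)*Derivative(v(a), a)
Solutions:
 v(a) = C1*cos(a)^(7/8)


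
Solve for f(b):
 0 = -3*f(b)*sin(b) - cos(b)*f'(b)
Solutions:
 f(b) = C1*cos(b)^3


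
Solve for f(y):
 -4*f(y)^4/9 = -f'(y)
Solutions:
 f(y) = 3^(1/3)*(-1/(C1 + 4*y))^(1/3)
 f(y) = (-1/(C1 + 4*y))^(1/3)*(-3^(1/3) - 3^(5/6)*I)/2
 f(y) = (-1/(C1 + 4*y))^(1/3)*(-3^(1/3) + 3^(5/6)*I)/2


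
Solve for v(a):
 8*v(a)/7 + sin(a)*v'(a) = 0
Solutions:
 v(a) = C1*(cos(a) + 1)^(4/7)/(cos(a) - 1)^(4/7)


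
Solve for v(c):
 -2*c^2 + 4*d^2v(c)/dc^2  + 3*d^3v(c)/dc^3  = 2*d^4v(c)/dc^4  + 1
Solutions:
 v(c) = C1 + C2*c + C3*exp(c*(3 - sqrt(41))/4) + C4*exp(c*(3 + sqrt(41))/4) + c^4/24 - c^3/8 + 21*c^2/32


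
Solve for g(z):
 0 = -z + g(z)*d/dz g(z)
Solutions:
 g(z) = -sqrt(C1 + z^2)
 g(z) = sqrt(C1 + z^2)


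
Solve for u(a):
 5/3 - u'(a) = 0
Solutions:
 u(a) = C1 + 5*a/3


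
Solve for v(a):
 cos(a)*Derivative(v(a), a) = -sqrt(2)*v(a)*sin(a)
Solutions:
 v(a) = C1*cos(a)^(sqrt(2))


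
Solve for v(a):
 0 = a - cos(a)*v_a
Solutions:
 v(a) = C1 + Integral(a/cos(a), a)


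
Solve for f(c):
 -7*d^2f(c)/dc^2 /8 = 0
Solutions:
 f(c) = C1 + C2*c


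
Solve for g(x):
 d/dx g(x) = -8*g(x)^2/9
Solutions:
 g(x) = 9/(C1 + 8*x)


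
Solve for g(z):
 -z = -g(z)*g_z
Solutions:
 g(z) = -sqrt(C1 + z^2)
 g(z) = sqrt(C1 + z^2)


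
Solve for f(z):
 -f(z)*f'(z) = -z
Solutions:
 f(z) = -sqrt(C1 + z^2)
 f(z) = sqrt(C1 + z^2)


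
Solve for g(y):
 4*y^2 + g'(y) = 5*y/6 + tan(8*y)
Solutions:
 g(y) = C1 - 4*y^3/3 + 5*y^2/12 - log(cos(8*y))/8


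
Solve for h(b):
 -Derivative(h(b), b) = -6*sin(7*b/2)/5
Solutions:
 h(b) = C1 - 12*cos(7*b/2)/35


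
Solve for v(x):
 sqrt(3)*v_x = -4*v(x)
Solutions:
 v(x) = C1*exp(-4*sqrt(3)*x/3)


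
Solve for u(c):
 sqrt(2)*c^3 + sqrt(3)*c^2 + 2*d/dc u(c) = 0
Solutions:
 u(c) = C1 - sqrt(2)*c^4/8 - sqrt(3)*c^3/6


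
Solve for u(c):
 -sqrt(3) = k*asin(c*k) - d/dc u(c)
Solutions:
 u(c) = C1 + sqrt(3)*c + k*Piecewise((c*asin(c*k) + sqrt(-c^2*k^2 + 1)/k, Ne(k, 0)), (0, True))


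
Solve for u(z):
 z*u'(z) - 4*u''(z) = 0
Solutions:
 u(z) = C1 + C2*erfi(sqrt(2)*z/4)


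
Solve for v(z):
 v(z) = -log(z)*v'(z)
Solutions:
 v(z) = C1*exp(-li(z))


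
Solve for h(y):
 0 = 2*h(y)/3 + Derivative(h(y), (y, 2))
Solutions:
 h(y) = C1*sin(sqrt(6)*y/3) + C2*cos(sqrt(6)*y/3)


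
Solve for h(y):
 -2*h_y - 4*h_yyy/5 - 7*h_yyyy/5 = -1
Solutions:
 h(y) = C1 + C2*exp(y*(-8 + 16/(21*sqrt(101145) + 6679)^(1/3) + (21*sqrt(101145) + 6679)^(1/3))/42)*sin(sqrt(3)*y*(-(21*sqrt(101145) + 6679)^(1/3) + 16/(21*sqrt(101145) + 6679)^(1/3))/42) + C3*exp(y*(-8 + 16/(21*sqrt(101145) + 6679)^(1/3) + (21*sqrt(101145) + 6679)^(1/3))/42)*cos(sqrt(3)*y*(-(21*sqrt(101145) + 6679)^(1/3) + 16/(21*sqrt(101145) + 6679)^(1/3))/42) + C4*exp(-y*(16/(21*sqrt(101145) + 6679)^(1/3) + 4 + (21*sqrt(101145) + 6679)^(1/3))/21) + y/2


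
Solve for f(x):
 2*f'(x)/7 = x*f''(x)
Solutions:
 f(x) = C1 + C2*x^(9/7)


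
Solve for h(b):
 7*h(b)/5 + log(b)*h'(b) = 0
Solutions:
 h(b) = C1*exp(-7*li(b)/5)


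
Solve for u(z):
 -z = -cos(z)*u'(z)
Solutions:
 u(z) = C1 + Integral(z/cos(z), z)


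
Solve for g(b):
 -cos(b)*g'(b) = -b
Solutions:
 g(b) = C1 + Integral(b/cos(b), b)


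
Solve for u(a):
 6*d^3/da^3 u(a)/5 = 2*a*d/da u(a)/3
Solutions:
 u(a) = C1 + Integral(C2*airyai(15^(1/3)*a/3) + C3*airybi(15^(1/3)*a/3), a)


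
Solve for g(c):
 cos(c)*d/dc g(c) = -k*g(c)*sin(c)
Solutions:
 g(c) = C1*exp(k*log(cos(c)))


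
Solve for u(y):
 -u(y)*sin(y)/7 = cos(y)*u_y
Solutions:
 u(y) = C1*cos(y)^(1/7)


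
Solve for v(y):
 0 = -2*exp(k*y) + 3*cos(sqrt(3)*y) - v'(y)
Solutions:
 v(y) = C1 + sqrt(3)*sin(sqrt(3)*y) - 2*exp(k*y)/k


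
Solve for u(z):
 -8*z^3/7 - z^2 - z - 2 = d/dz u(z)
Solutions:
 u(z) = C1 - 2*z^4/7 - z^3/3 - z^2/2 - 2*z


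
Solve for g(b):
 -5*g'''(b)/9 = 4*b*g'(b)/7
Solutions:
 g(b) = C1 + Integral(C2*airyai(-210^(2/3)*b/35) + C3*airybi(-210^(2/3)*b/35), b)


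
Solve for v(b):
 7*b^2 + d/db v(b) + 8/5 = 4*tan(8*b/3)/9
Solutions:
 v(b) = C1 - 7*b^3/3 - 8*b/5 - log(cos(8*b/3))/6


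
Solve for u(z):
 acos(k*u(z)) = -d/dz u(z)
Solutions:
 Integral(1/acos(_y*k), (_y, u(z))) = C1 - z


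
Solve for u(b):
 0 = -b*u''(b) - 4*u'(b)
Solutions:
 u(b) = C1 + C2/b^3


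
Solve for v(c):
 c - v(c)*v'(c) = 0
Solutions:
 v(c) = -sqrt(C1 + c^2)
 v(c) = sqrt(C1 + c^2)


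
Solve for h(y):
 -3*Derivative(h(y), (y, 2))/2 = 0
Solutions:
 h(y) = C1 + C2*y


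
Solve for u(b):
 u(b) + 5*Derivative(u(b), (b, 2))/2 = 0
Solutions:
 u(b) = C1*sin(sqrt(10)*b/5) + C2*cos(sqrt(10)*b/5)


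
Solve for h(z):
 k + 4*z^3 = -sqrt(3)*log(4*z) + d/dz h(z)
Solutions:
 h(z) = C1 + k*z + z^4 + sqrt(3)*z*log(z) - sqrt(3)*z + 2*sqrt(3)*z*log(2)


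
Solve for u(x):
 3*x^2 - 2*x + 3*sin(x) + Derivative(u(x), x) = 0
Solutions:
 u(x) = C1 - x^3 + x^2 + 3*cos(x)


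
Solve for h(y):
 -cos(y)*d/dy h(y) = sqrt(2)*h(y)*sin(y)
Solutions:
 h(y) = C1*cos(y)^(sqrt(2))


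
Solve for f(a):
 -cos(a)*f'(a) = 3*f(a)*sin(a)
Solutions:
 f(a) = C1*cos(a)^3


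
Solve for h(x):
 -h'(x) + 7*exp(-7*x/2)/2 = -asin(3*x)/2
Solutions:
 h(x) = C1 + x*asin(3*x)/2 + sqrt(1 - 9*x^2)/6 - exp(-7*x/2)


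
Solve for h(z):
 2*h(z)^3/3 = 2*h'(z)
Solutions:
 h(z) = -sqrt(6)*sqrt(-1/(C1 + z))/2
 h(z) = sqrt(6)*sqrt(-1/(C1 + z))/2


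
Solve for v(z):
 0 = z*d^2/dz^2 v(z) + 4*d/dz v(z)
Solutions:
 v(z) = C1 + C2/z^3


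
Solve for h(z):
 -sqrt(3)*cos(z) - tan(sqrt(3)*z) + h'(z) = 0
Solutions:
 h(z) = C1 - sqrt(3)*log(cos(sqrt(3)*z))/3 + sqrt(3)*sin(z)


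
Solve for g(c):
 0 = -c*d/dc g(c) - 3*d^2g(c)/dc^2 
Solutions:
 g(c) = C1 + C2*erf(sqrt(6)*c/6)


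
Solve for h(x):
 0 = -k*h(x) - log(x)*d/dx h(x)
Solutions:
 h(x) = C1*exp(-k*li(x))


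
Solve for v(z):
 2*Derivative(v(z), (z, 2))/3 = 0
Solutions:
 v(z) = C1 + C2*z


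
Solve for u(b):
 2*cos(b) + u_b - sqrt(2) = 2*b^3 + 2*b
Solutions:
 u(b) = C1 + b^4/2 + b^2 + sqrt(2)*b - 2*sin(b)


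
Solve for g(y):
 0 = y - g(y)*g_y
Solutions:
 g(y) = -sqrt(C1 + y^2)
 g(y) = sqrt(C1 + y^2)


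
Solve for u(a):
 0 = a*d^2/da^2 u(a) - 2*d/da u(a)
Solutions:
 u(a) = C1 + C2*a^3


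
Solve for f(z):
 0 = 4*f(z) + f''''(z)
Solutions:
 f(z) = (C1*sin(z) + C2*cos(z))*exp(-z) + (C3*sin(z) + C4*cos(z))*exp(z)


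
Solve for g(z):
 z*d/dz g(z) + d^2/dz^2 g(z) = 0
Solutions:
 g(z) = C1 + C2*erf(sqrt(2)*z/2)


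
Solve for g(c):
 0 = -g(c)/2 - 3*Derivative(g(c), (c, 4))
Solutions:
 g(c) = (C1*sin(2^(1/4)*3^(3/4)*c/6) + C2*cos(2^(1/4)*3^(3/4)*c/6))*exp(-2^(1/4)*3^(3/4)*c/6) + (C3*sin(2^(1/4)*3^(3/4)*c/6) + C4*cos(2^(1/4)*3^(3/4)*c/6))*exp(2^(1/4)*3^(3/4)*c/6)


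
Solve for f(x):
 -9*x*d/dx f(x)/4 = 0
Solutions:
 f(x) = C1


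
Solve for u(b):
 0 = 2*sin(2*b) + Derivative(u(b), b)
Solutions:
 u(b) = C1 + cos(2*b)


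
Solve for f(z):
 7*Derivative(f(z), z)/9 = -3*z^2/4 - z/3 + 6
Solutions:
 f(z) = C1 - 9*z^3/28 - 3*z^2/14 + 54*z/7


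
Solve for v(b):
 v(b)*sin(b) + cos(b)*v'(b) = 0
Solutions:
 v(b) = C1*cos(b)


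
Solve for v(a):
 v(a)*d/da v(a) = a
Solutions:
 v(a) = -sqrt(C1 + a^2)
 v(a) = sqrt(C1 + a^2)


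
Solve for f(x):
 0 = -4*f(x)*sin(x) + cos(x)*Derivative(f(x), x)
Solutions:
 f(x) = C1/cos(x)^4


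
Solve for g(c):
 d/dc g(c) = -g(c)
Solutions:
 g(c) = C1*exp(-c)


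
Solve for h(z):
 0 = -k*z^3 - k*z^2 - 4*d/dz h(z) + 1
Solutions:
 h(z) = C1 - k*z^4/16 - k*z^3/12 + z/4


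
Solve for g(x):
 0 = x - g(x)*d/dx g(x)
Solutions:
 g(x) = -sqrt(C1 + x^2)
 g(x) = sqrt(C1 + x^2)


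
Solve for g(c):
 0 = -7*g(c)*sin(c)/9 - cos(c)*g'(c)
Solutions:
 g(c) = C1*cos(c)^(7/9)


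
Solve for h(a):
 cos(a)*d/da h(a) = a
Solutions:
 h(a) = C1 + Integral(a/cos(a), a)


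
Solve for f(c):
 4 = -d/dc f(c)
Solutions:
 f(c) = C1 - 4*c


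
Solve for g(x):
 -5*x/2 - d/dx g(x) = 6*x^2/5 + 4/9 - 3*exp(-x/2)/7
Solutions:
 g(x) = C1 - 2*x^3/5 - 5*x^2/4 - 4*x/9 - 6*exp(-x/2)/7


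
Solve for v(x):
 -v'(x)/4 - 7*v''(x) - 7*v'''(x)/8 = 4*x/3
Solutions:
 v(x) = C1 + C2*exp(x*(-4 + sqrt(770)/7)) + C3*exp(-x*(sqrt(770)/7 + 4)) - 8*x^2/3 + 448*x/3


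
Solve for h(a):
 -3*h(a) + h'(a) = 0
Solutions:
 h(a) = C1*exp(3*a)


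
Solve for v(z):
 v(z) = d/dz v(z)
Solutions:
 v(z) = C1*exp(z)


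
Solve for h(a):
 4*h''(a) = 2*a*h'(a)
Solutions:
 h(a) = C1 + C2*erfi(a/2)


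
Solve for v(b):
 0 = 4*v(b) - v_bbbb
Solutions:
 v(b) = C1*exp(-sqrt(2)*b) + C2*exp(sqrt(2)*b) + C3*sin(sqrt(2)*b) + C4*cos(sqrt(2)*b)


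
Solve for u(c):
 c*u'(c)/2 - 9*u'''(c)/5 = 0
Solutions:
 u(c) = C1 + Integral(C2*airyai(60^(1/3)*c/6) + C3*airybi(60^(1/3)*c/6), c)


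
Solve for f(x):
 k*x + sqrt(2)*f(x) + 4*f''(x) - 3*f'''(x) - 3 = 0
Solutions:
 f(x) = C1*exp(x*(-2^(2/3)*(128 + 243*sqrt(2) + sqrt(-16384 + (128 + 243*sqrt(2))^2))^(1/3) - 32*2^(1/3)/(128 + 243*sqrt(2) + sqrt(-16384 + (128 + 243*sqrt(2))^2))^(1/3) + 16)/36)*sin(2^(1/3)*sqrt(3)*x*(-2^(1/3)*(128 + 243*sqrt(2) + sqrt(-16384 + (128 + 243*sqrt(2))^2))^(1/3) + 32/(128 + 243*sqrt(2) + sqrt(-16384 + (128 + 243*sqrt(2))^2))^(1/3))/36) + C2*exp(x*(-2^(2/3)*(128 + 243*sqrt(2) + sqrt(-16384 + (128 + 243*sqrt(2))^2))^(1/3) - 32*2^(1/3)/(128 + 243*sqrt(2) + sqrt(-16384 + (128 + 243*sqrt(2))^2))^(1/3) + 16)/36)*cos(2^(1/3)*sqrt(3)*x*(-2^(1/3)*(128 + 243*sqrt(2) + sqrt(-16384 + (128 + 243*sqrt(2))^2))^(1/3) + 32/(128 + 243*sqrt(2) + sqrt(-16384 + (128 + 243*sqrt(2))^2))^(1/3))/36) + C3*exp(x*(32*2^(1/3)/(128 + 243*sqrt(2) + sqrt(-16384 + (128 + 243*sqrt(2))^2))^(1/3) + 8 + 2^(2/3)*(128 + 243*sqrt(2) + sqrt(-16384 + (128 + 243*sqrt(2))^2))^(1/3))/18) - sqrt(2)*k*x/2 + 3*sqrt(2)/2


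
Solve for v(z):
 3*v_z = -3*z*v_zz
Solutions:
 v(z) = C1 + C2*log(z)


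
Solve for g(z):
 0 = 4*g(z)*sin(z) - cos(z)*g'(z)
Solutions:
 g(z) = C1/cos(z)^4


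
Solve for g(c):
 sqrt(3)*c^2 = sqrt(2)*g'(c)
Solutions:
 g(c) = C1 + sqrt(6)*c^3/6


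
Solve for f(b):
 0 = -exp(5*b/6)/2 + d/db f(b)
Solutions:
 f(b) = C1 + 3*exp(5*b/6)/5


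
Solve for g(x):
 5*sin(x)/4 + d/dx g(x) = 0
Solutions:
 g(x) = C1 + 5*cos(x)/4


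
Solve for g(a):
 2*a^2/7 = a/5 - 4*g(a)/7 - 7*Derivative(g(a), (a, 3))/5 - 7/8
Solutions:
 g(a) = C3*exp(-140^(1/3)*a/7) - a^2/2 + 7*a/20 + (C1*sin(140^(1/3)*sqrt(3)*a/14) + C2*cos(140^(1/3)*sqrt(3)*a/14))*exp(140^(1/3)*a/14) - 49/32


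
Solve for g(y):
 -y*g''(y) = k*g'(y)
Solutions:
 g(y) = C1 + y^(1 - re(k))*(C2*sin(log(y)*Abs(im(k))) + C3*cos(log(y)*im(k)))


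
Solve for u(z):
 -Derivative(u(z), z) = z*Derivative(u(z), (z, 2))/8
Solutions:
 u(z) = C1 + C2/z^7


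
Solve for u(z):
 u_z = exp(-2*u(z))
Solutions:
 u(z) = log(-sqrt(C1 + 2*z))
 u(z) = log(C1 + 2*z)/2


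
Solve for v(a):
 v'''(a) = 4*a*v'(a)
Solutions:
 v(a) = C1 + Integral(C2*airyai(2^(2/3)*a) + C3*airybi(2^(2/3)*a), a)


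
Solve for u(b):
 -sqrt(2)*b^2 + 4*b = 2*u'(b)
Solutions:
 u(b) = C1 - sqrt(2)*b^3/6 + b^2


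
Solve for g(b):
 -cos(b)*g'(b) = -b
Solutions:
 g(b) = C1 + Integral(b/cos(b), b)


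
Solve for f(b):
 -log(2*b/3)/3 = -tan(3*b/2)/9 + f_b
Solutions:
 f(b) = C1 - b*log(b)/3 - b*log(2)/3 + b/3 + b*log(3)/3 - 2*log(cos(3*b/2))/27


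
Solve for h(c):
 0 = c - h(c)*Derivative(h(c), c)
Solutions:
 h(c) = -sqrt(C1 + c^2)
 h(c) = sqrt(C1 + c^2)


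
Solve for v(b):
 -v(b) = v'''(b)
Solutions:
 v(b) = C3*exp(-b) + (C1*sin(sqrt(3)*b/2) + C2*cos(sqrt(3)*b/2))*exp(b/2)


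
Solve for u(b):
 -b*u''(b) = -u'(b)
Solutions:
 u(b) = C1 + C2*b^2


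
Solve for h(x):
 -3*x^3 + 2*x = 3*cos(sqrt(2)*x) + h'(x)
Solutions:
 h(x) = C1 - 3*x^4/4 + x^2 - 3*sqrt(2)*sin(sqrt(2)*x)/2


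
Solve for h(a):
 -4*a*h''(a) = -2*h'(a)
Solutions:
 h(a) = C1 + C2*a^(3/2)


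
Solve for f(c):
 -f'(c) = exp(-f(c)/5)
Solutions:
 f(c) = 5*log(C1 - c/5)


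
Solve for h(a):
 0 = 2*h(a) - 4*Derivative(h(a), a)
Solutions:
 h(a) = C1*exp(a/2)


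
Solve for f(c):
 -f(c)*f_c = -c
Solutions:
 f(c) = -sqrt(C1 + c^2)
 f(c) = sqrt(C1 + c^2)


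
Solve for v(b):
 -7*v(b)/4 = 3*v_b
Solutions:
 v(b) = C1*exp(-7*b/12)


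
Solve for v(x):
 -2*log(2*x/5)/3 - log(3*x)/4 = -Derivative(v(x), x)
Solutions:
 v(x) = C1 + 11*x*log(x)/12 - 2*x*log(5)/3 - 11*x/12 + x*log(3)/4 + 2*x*log(2)/3


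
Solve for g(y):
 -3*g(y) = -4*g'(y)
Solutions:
 g(y) = C1*exp(3*y/4)


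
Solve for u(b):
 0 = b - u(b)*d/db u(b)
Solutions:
 u(b) = -sqrt(C1 + b^2)
 u(b) = sqrt(C1 + b^2)


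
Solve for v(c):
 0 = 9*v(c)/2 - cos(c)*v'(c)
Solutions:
 v(c) = C1*(sin(c) + 1)^(1/4)*(sin(c)^2 + 2*sin(c) + 1)/((sin(c) - 1)^(1/4)*(sin(c)^2 - 2*sin(c) + 1))


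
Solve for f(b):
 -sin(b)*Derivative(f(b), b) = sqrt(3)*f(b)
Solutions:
 f(b) = C1*(cos(b) + 1)^(sqrt(3)/2)/(cos(b) - 1)^(sqrt(3)/2)


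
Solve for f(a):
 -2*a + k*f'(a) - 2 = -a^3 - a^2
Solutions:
 f(a) = C1 - a^4/(4*k) - a^3/(3*k) + a^2/k + 2*a/k


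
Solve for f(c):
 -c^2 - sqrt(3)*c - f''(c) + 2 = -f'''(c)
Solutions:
 f(c) = C1 + C2*c + C3*exp(c) - c^4/12 + c^3*(-2 - sqrt(3))/6 - sqrt(3)*c^2/2


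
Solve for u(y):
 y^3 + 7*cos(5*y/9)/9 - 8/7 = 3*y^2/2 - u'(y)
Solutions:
 u(y) = C1 - y^4/4 + y^3/2 + 8*y/7 - 7*sin(5*y/9)/5


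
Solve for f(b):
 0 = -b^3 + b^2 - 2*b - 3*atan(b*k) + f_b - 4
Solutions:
 f(b) = C1 + b^4/4 - b^3/3 + b^2 + 4*b + 3*Piecewise((b*atan(b*k) - log(b^2*k^2 + 1)/(2*k), Ne(k, 0)), (0, True))


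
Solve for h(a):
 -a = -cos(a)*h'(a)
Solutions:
 h(a) = C1 + Integral(a/cos(a), a)


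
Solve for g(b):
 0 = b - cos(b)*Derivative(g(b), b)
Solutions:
 g(b) = C1 + Integral(b/cos(b), b)


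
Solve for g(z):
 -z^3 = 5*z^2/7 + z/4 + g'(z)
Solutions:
 g(z) = C1 - z^4/4 - 5*z^3/21 - z^2/8


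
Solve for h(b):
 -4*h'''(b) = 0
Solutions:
 h(b) = C1 + C2*b + C3*b^2


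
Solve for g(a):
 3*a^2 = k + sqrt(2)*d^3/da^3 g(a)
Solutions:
 g(a) = C1 + C2*a + C3*a^2 + sqrt(2)*a^5/40 - sqrt(2)*a^3*k/12


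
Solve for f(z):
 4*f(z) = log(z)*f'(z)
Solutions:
 f(z) = C1*exp(4*li(z))


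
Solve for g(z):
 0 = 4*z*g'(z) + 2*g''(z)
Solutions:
 g(z) = C1 + C2*erf(z)


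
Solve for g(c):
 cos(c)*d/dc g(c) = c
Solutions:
 g(c) = C1 + Integral(c/cos(c), c)


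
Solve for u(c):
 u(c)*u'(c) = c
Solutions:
 u(c) = -sqrt(C1 + c^2)
 u(c) = sqrt(C1 + c^2)


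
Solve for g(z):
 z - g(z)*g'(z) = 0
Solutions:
 g(z) = -sqrt(C1 + z^2)
 g(z) = sqrt(C1 + z^2)


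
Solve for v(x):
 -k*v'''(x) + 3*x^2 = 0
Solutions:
 v(x) = C1 + C2*x + C3*x^2 + x^5/(20*k)


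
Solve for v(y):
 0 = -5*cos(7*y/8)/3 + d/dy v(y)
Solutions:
 v(y) = C1 + 40*sin(7*y/8)/21


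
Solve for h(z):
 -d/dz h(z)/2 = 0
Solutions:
 h(z) = C1


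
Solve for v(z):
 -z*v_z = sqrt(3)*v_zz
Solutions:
 v(z) = C1 + C2*erf(sqrt(2)*3^(3/4)*z/6)


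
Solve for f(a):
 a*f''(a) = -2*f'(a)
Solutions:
 f(a) = C1 + C2/a


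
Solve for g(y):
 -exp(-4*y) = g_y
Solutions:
 g(y) = C1 + exp(-4*y)/4


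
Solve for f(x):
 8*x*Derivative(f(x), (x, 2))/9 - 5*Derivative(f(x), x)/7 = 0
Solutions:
 f(x) = C1 + C2*x^(101/56)


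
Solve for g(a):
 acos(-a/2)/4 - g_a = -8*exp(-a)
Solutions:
 g(a) = C1 + a*acos(-a/2)/4 + sqrt(4 - a^2)/4 - 8*exp(-a)


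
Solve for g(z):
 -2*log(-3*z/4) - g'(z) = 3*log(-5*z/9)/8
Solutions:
 g(z) = C1 - 19*z*log(-z)/8 + z*(-log(45) + 3*log(3)/4 + 5*log(5)/8 + 19/8 + 4*log(2))


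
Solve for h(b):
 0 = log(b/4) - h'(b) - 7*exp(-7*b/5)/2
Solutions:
 h(b) = C1 + b*log(b) + b*(-2*log(2) - 1) + 5*exp(-7*b/5)/2


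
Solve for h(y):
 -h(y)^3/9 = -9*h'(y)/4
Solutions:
 h(y) = -9*sqrt(2)*sqrt(-1/(C1 + 4*y))/2
 h(y) = 9*sqrt(2)*sqrt(-1/(C1 + 4*y))/2


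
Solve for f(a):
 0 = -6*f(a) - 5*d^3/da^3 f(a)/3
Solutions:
 f(a) = C3*exp(a*(-18^(1/3)*5^(2/3) + 3*15^(2/3)*2^(1/3))/20)*sin(3*2^(1/3)*3^(1/6)*5^(2/3)*a/10) + C4*exp(a*(-18^(1/3)*5^(2/3) + 3*15^(2/3)*2^(1/3))/20)*cos(3*2^(1/3)*3^(1/6)*5^(2/3)*a/10) + C5*exp(-a*(18^(1/3)*5^(2/3) + 3*15^(2/3)*2^(1/3))/20) + (C1*sin(3*2^(1/3)*3^(1/6)*5^(2/3)*a/10) + C2*cos(3*2^(1/3)*3^(1/6)*5^(2/3)*a/10))*exp(18^(1/3)*5^(2/3)*a/10)


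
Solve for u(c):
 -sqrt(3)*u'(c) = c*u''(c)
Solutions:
 u(c) = C1 + C2*c^(1 - sqrt(3))


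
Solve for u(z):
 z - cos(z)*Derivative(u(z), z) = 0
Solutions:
 u(z) = C1 + Integral(z/cos(z), z)


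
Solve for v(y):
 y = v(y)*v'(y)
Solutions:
 v(y) = -sqrt(C1 + y^2)
 v(y) = sqrt(C1 + y^2)


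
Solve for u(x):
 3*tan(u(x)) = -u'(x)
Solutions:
 u(x) = pi - asin(C1*exp(-3*x))
 u(x) = asin(C1*exp(-3*x))


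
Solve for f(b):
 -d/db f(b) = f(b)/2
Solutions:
 f(b) = C1*exp(-b/2)


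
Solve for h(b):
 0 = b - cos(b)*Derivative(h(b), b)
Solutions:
 h(b) = C1 + Integral(b/cos(b), b)


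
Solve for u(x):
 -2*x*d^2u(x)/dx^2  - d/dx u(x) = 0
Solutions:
 u(x) = C1 + C2*sqrt(x)


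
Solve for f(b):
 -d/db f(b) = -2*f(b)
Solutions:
 f(b) = C1*exp(2*b)


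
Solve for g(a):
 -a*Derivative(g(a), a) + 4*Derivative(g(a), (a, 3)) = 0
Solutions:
 g(a) = C1 + Integral(C2*airyai(2^(1/3)*a/2) + C3*airybi(2^(1/3)*a/2), a)


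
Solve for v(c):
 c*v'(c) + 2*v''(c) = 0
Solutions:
 v(c) = C1 + C2*erf(c/2)


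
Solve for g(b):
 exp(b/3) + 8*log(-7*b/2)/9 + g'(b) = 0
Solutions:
 g(b) = C1 - 8*b*log(-b)/9 + 8*b*(-log(7) + log(2) + 1)/9 - 3*exp(b/3)


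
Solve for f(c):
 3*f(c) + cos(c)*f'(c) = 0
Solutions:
 f(c) = C1*(sin(c) - 1)^(3/2)/(sin(c) + 1)^(3/2)


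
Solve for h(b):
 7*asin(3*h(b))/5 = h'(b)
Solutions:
 Integral(1/asin(3*_y), (_y, h(b))) = C1 + 7*b/5


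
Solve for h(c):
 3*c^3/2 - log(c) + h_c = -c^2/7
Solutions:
 h(c) = C1 - 3*c^4/8 - c^3/21 + c*log(c) - c


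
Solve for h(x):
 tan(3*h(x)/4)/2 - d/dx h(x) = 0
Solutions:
 h(x) = -4*asin(C1*exp(3*x/8))/3 + 4*pi/3
 h(x) = 4*asin(C1*exp(3*x/8))/3


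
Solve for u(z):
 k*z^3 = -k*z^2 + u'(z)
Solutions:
 u(z) = C1 + k*z^4/4 + k*z^3/3


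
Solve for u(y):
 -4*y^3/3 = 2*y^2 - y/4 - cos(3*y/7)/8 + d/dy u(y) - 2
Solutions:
 u(y) = C1 - y^4/3 - 2*y^3/3 + y^2/8 + 2*y + 7*sin(3*y/7)/24


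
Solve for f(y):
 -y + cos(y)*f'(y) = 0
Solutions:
 f(y) = C1 + Integral(y/cos(y), y)


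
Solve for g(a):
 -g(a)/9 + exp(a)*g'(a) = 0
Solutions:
 g(a) = C1*exp(-exp(-a)/9)


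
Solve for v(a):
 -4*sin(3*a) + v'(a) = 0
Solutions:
 v(a) = C1 - 4*cos(3*a)/3


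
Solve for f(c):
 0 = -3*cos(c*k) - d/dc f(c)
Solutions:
 f(c) = C1 - 3*sin(c*k)/k


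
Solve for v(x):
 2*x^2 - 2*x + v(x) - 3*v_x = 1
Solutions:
 v(x) = C1*exp(x/3) - 2*x^2 - 10*x - 29


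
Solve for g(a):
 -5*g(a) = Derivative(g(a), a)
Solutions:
 g(a) = C1*exp(-5*a)


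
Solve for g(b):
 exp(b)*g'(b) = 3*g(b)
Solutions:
 g(b) = C1*exp(-3*exp(-b))


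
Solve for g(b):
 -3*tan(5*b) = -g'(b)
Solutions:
 g(b) = C1 - 3*log(cos(5*b))/5


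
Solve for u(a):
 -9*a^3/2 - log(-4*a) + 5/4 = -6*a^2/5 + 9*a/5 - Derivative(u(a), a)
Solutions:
 u(a) = C1 + 9*a^4/8 - 2*a^3/5 + 9*a^2/10 + a*log(-a) + a*(-9/4 + 2*log(2))


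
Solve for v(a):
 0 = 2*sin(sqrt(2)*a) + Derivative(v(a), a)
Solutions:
 v(a) = C1 + sqrt(2)*cos(sqrt(2)*a)


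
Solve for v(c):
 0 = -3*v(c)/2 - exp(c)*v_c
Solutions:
 v(c) = C1*exp(3*exp(-c)/2)


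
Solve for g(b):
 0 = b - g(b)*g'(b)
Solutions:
 g(b) = -sqrt(C1 + b^2)
 g(b) = sqrt(C1 + b^2)


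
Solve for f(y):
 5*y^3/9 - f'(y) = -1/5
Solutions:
 f(y) = C1 + 5*y^4/36 + y/5


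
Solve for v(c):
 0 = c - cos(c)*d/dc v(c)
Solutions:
 v(c) = C1 + Integral(c/cos(c), c)


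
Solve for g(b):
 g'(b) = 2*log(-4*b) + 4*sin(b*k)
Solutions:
 g(b) = C1 + 2*b*log(-b) - 2*b + 4*b*log(2) + 4*Piecewise((-cos(b*k)/k, Ne(k, 0)), (0, True))


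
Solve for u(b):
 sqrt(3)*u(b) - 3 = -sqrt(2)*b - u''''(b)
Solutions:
 u(b) = -sqrt(6)*b/3 + (C1*sin(sqrt(2)*3^(1/8)*b/2) + C2*cos(sqrt(2)*3^(1/8)*b/2))*exp(-sqrt(2)*3^(1/8)*b/2) + (C3*sin(sqrt(2)*3^(1/8)*b/2) + C4*cos(sqrt(2)*3^(1/8)*b/2))*exp(sqrt(2)*3^(1/8)*b/2) + sqrt(3)


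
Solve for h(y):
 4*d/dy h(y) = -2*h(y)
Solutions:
 h(y) = C1*exp(-y/2)


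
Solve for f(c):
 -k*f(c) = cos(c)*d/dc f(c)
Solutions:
 f(c) = C1*exp(k*(log(sin(c) - 1) - log(sin(c) + 1))/2)


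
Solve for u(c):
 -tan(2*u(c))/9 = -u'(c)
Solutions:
 u(c) = -asin(C1*exp(2*c/9))/2 + pi/2
 u(c) = asin(C1*exp(2*c/9))/2


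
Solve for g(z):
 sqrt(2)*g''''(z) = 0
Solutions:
 g(z) = C1 + C2*z + C3*z^2 + C4*z^3


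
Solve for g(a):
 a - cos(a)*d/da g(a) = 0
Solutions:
 g(a) = C1 + Integral(a/cos(a), a)


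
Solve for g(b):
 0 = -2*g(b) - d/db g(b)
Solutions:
 g(b) = C1*exp(-2*b)


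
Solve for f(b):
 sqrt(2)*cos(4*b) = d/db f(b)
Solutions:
 f(b) = C1 + sqrt(2)*sin(4*b)/4


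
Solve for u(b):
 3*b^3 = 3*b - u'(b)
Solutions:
 u(b) = C1 - 3*b^4/4 + 3*b^2/2


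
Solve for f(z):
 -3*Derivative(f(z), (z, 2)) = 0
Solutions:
 f(z) = C1 + C2*z


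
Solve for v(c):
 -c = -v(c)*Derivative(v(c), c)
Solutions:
 v(c) = -sqrt(C1 + c^2)
 v(c) = sqrt(C1 + c^2)


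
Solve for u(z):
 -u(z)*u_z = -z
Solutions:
 u(z) = -sqrt(C1 + z^2)
 u(z) = sqrt(C1 + z^2)


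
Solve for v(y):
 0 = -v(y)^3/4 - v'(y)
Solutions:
 v(y) = -sqrt(2)*sqrt(-1/(C1 - y))
 v(y) = sqrt(2)*sqrt(-1/(C1 - y))


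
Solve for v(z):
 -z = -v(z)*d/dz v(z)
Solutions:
 v(z) = -sqrt(C1 + z^2)
 v(z) = sqrt(C1 + z^2)


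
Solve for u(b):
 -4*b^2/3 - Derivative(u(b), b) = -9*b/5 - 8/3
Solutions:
 u(b) = C1 - 4*b^3/9 + 9*b^2/10 + 8*b/3


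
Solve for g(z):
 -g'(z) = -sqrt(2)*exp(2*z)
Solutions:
 g(z) = C1 + sqrt(2)*exp(2*z)/2


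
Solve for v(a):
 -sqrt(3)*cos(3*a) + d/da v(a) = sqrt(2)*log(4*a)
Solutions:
 v(a) = C1 + sqrt(2)*a*(log(a) - 1) + 2*sqrt(2)*a*log(2) + sqrt(3)*sin(3*a)/3


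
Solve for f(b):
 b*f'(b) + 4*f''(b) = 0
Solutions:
 f(b) = C1 + C2*erf(sqrt(2)*b/4)


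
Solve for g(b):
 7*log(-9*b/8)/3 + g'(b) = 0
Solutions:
 g(b) = C1 - 7*b*log(-b)/3 + b*(-14*log(3)/3 + 7/3 + 7*log(2))


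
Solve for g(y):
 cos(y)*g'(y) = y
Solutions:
 g(y) = C1 + Integral(y/cos(y), y)


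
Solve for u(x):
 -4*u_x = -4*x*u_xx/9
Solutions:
 u(x) = C1 + C2*x^10


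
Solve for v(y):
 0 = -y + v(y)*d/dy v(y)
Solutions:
 v(y) = -sqrt(C1 + y^2)
 v(y) = sqrt(C1 + y^2)


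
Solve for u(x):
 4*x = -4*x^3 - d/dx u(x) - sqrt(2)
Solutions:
 u(x) = C1 - x^4 - 2*x^2 - sqrt(2)*x


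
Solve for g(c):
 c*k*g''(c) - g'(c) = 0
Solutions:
 g(c) = C1 + c^(((re(k) + 1)*re(k) + im(k)^2)/(re(k)^2 + im(k)^2))*(C2*sin(log(c)*Abs(im(k))/(re(k)^2 + im(k)^2)) + C3*cos(log(c)*im(k)/(re(k)^2 + im(k)^2)))


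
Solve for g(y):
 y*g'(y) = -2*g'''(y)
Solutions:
 g(y) = C1 + Integral(C2*airyai(-2^(2/3)*y/2) + C3*airybi(-2^(2/3)*y/2), y)


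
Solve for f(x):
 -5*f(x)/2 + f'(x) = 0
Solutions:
 f(x) = C1*exp(5*x/2)


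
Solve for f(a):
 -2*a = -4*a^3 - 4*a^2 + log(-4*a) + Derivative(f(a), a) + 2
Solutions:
 f(a) = C1 + a^4 + 4*a^3/3 - a^2 - a*log(-a) + a*(-2*log(2) - 1)


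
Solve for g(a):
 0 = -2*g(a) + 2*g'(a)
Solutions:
 g(a) = C1*exp(a)


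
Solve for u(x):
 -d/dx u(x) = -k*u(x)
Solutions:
 u(x) = C1*exp(k*x)


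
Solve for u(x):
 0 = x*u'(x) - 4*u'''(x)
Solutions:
 u(x) = C1 + Integral(C2*airyai(2^(1/3)*x/2) + C3*airybi(2^(1/3)*x/2), x)


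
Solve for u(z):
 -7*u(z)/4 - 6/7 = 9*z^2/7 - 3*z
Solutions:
 u(z) = -36*z^2/49 + 12*z/7 - 24/49


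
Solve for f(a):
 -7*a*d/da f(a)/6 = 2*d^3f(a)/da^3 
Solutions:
 f(a) = C1 + Integral(C2*airyai(-126^(1/3)*a/6) + C3*airybi(-126^(1/3)*a/6), a)


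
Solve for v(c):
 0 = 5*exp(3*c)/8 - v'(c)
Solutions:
 v(c) = C1 + 5*exp(3*c)/24


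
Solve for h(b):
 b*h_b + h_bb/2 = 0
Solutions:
 h(b) = C1 + C2*erf(b)


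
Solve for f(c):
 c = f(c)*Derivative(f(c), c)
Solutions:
 f(c) = -sqrt(C1 + c^2)
 f(c) = sqrt(C1 + c^2)


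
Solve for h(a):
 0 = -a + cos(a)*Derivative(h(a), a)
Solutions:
 h(a) = C1 + Integral(a/cos(a), a)


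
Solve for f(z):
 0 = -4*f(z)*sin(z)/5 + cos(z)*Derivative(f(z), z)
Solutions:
 f(z) = C1/cos(z)^(4/5)


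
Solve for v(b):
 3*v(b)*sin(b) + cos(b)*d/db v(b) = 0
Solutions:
 v(b) = C1*cos(b)^3


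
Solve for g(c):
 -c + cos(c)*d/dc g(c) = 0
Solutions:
 g(c) = C1 + Integral(c/cos(c), c)


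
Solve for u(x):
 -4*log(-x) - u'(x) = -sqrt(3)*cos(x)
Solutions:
 u(x) = C1 - 4*x*log(-x) + 4*x + sqrt(3)*sin(x)


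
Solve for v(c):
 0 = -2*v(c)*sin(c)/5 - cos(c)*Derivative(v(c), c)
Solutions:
 v(c) = C1*cos(c)^(2/5)


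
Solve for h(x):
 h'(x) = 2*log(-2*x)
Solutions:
 h(x) = C1 + 2*x*log(-x) + 2*x*(-1 + log(2))


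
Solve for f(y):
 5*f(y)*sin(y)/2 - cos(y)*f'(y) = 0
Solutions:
 f(y) = C1/cos(y)^(5/2)


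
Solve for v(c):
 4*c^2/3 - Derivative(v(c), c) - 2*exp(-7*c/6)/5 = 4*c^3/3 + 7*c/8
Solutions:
 v(c) = C1 - c^4/3 + 4*c^3/9 - 7*c^2/16 + 12*exp(-7*c/6)/35


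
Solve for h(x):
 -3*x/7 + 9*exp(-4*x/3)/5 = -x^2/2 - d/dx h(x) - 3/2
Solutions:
 h(x) = C1 - x^3/6 + 3*x^2/14 - 3*x/2 + 27*exp(-4*x/3)/20


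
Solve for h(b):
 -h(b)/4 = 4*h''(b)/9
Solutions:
 h(b) = C1*sin(3*b/4) + C2*cos(3*b/4)


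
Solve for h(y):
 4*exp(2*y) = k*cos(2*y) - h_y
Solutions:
 h(y) = C1 + k*sin(2*y)/2 - 2*exp(2*y)


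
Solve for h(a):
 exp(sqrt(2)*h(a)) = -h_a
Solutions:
 h(a) = sqrt(2)*(2*log(1/(C1 + a)) - log(2))/4


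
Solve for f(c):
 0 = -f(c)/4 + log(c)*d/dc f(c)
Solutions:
 f(c) = C1*exp(li(c)/4)


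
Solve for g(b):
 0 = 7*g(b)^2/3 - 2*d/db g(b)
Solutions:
 g(b) = -6/(C1 + 7*b)


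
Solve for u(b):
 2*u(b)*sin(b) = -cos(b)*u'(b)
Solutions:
 u(b) = C1*cos(b)^2


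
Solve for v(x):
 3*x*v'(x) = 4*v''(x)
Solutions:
 v(x) = C1 + C2*erfi(sqrt(6)*x/4)


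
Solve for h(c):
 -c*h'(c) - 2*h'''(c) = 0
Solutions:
 h(c) = C1 + Integral(C2*airyai(-2^(2/3)*c/2) + C3*airybi(-2^(2/3)*c/2), c)


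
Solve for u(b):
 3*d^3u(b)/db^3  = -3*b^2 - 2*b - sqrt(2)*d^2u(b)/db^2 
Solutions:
 u(b) = C1 + C2*b + C3*exp(-sqrt(2)*b/3) - sqrt(2)*b^4/8 + b^3*(9 - sqrt(2))/6 + 3*b^2*(2 - 9*sqrt(2))/4


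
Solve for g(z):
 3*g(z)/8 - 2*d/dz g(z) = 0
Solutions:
 g(z) = C1*exp(3*z/16)


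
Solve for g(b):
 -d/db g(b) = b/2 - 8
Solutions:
 g(b) = C1 - b^2/4 + 8*b


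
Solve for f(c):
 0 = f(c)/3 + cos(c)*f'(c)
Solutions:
 f(c) = C1*(sin(c) - 1)^(1/6)/(sin(c) + 1)^(1/6)


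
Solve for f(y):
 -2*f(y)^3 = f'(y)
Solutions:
 f(y) = -sqrt(2)*sqrt(-1/(C1 - 2*y))/2
 f(y) = sqrt(2)*sqrt(-1/(C1 - 2*y))/2


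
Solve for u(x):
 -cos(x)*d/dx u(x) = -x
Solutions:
 u(x) = C1 + Integral(x/cos(x), x)


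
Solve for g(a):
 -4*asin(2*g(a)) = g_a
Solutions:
 Integral(1/asin(2*_y), (_y, g(a))) = C1 - 4*a


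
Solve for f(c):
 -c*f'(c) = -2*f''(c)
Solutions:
 f(c) = C1 + C2*erfi(c/2)


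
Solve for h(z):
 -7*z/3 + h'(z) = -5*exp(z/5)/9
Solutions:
 h(z) = C1 + 7*z^2/6 - 25*exp(z/5)/9


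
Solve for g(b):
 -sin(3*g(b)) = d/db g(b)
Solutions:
 g(b) = -acos((-C1 - exp(6*b))/(C1 - exp(6*b)))/3 + 2*pi/3
 g(b) = acos((-C1 - exp(6*b))/(C1 - exp(6*b)))/3


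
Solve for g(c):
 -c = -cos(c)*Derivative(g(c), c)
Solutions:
 g(c) = C1 + Integral(c/cos(c), c)


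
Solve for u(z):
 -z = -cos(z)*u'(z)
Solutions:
 u(z) = C1 + Integral(z/cos(z), z)


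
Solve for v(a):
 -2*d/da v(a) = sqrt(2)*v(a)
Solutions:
 v(a) = C1*exp(-sqrt(2)*a/2)


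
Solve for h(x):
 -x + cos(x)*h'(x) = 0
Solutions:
 h(x) = C1 + Integral(x/cos(x), x)


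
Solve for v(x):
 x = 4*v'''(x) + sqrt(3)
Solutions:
 v(x) = C1 + C2*x + C3*x^2 + x^4/96 - sqrt(3)*x^3/24


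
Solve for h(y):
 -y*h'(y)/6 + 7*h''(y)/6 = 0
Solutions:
 h(y) = C1 + C2*erfi(sqrt(14)*y/14)


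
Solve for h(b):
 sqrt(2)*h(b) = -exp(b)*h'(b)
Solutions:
 h(b) = C1*exp(sqrt(2)*exp(-b))


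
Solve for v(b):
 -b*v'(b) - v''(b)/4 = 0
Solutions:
 v(b) = C1 + C2*erf(sqrt(2)*b)


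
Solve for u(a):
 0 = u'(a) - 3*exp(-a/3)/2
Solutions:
 u(a) = C1 - 9*exp(-a/3)/2


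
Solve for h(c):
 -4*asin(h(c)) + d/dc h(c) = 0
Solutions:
 Integral(1/asin(_y), (_y, h(c))) = C1 + 4*c


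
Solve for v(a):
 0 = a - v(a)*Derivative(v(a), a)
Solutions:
 v(a) = -sqrt(C1 + a^2)
 v(a) = sqrt(C1 + a^2)


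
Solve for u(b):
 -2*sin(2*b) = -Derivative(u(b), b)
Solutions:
 u(b) = C1 - cos(2*b)


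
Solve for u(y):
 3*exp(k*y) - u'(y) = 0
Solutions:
 u(y) = C1 + 3*exp(k*y)/k


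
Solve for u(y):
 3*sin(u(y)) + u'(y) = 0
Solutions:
 u(y) = -acos((-C1 - exp(6*y))/(C1 - exp(6*y))) + 2*pi
 u(y) = acos((-C1 - exp(6*y))/(C1 - exp(6*y)))


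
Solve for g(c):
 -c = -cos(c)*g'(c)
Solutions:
 g(c) = C1 + Integral(c/cos(c), c)


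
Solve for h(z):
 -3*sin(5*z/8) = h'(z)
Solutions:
 h(z) = C1 + 24*cos(5*z/8)/5


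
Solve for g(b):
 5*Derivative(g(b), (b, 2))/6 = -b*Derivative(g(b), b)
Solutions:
 g(b) = C1 + C2*erf(sqrt(15)*b/5)


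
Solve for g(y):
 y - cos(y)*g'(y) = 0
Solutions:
 g(y) = C1 + Integral(y/cos(y), y)


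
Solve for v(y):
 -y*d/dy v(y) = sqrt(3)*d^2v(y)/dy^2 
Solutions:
 v(y) = C1 + C2*erf(sqrt(2)*3^(3/4)*y/6)


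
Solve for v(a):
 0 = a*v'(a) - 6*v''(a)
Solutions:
 v(a) = C1 + C2*erfi(sqrt(3)*a/6)


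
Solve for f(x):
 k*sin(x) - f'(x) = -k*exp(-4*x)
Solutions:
 f(x) = C1 - k*cos(x) - k*exp(-4*x)/4


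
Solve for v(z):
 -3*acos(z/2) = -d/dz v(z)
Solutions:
 v(z) = C1 + 3*z*acos(z/2) - 3*sqrt(4 - z^2)


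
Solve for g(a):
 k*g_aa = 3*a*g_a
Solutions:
 g(a) = C1 + C2*erf(sqrt(6)*a*sqrt(-1/k)/2)/sqrt(-1/k)


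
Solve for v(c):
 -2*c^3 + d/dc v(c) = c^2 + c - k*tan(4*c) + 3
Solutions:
 v(c) = C1 + c^4/2 + c^3/3 + c^2/2 + 3*c + k*log(cos(4*c))/4


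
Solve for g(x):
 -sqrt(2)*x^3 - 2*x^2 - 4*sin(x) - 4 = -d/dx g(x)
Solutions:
 g(x) = C1 + sqrt(2)*x^4/4 + 2*x^3/3 + 4*x - 4*cos(x)


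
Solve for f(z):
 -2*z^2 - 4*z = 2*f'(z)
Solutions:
 f(z) = C1 - z^3/3 - z^2


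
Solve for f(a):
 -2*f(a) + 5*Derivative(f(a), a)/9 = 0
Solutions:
 f(a) = C1*exp(18*a/5)


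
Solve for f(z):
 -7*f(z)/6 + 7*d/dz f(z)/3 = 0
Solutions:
 f(z) = C1*exp(z/2)


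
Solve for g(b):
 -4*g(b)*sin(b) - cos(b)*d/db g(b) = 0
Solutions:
 g(b) = C1*cos(b)^4


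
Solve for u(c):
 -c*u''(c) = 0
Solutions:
 u(c) = C1 + C2*c


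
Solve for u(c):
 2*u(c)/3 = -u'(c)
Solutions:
 u(c) = C1*exp(-2*c/3)


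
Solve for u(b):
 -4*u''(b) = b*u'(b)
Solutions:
 u(b) = C1 + C2*erf(sqrt(2)*b/4)


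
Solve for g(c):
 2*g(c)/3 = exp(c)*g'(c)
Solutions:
 g(c) = C1*exp(-2*exp(-c)/3)


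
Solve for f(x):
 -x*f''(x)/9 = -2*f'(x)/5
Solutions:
 f(x) = C1 + C2*x^(23/5)


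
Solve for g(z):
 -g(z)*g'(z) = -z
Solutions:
 g(z) = -sqrt(C1 + z^2)
 g(z) = sqrt(C1 + z^2)


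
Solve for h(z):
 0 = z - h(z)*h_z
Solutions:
 h(z) = -sqrt(C1 + z^2)
 h(z) = sqrt(C1 + z^2)


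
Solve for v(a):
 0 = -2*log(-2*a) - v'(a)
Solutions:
 v(a) = C1 - 2*a*log(-a) + 2*a*(1 - log(2))


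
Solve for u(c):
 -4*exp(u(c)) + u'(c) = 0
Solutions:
 u(c) = log(-1/(C1 + 4*c))


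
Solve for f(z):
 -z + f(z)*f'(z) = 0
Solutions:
 f(z) = -sqrt(C1 + z^2)
 f(z) = sqrt(C1 + z^2)


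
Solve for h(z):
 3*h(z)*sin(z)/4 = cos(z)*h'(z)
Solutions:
 h(z) = C1/cos(z)^(3/4)


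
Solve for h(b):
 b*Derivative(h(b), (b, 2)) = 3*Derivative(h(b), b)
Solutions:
 h(b) = C1 + C2*b^4


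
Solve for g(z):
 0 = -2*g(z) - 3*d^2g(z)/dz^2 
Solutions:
 g(z) = C1*sin(sqrt(6)*z/3) + C2*cos(sqrt(6)*z/3)


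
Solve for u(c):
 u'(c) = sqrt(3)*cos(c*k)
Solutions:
 u(c) = C1 + sqrt(3)*sin(c*k)/k


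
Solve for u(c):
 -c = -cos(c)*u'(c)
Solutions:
 u(c) = C1 + Integral(c/cos(c), c)


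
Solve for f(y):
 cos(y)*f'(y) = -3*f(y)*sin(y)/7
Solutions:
 f(y) = C1*cos(y)^(3/7)


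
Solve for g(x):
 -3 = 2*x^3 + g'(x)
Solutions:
 g(x) = C1 - x^4/2 - 3*x


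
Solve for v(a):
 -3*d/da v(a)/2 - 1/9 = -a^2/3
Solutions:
 v(a) = C1 + 2*a^3/27 - 2*a/27


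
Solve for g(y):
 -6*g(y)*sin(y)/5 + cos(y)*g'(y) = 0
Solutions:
 g(y) = C1/cos(y)^(6/5)


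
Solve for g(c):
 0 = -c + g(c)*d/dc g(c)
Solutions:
 g(c) = -sqrt(C1 + c^2)
 g(c) = sqrt(C1 + c^2)


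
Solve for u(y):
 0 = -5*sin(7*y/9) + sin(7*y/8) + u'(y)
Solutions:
 u(y) = C1 - 45*cos(7*y/9)/7 + 8*cos(7*y/8)/7


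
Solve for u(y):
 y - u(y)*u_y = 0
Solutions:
 u(y) = -sqrt(C1 + y^2)
 u(y) = sqrt(C1 + y^2)


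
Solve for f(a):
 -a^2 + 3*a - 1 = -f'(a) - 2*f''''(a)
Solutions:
 f(a) = C1 + C4*exp(-2^(2/3)*a/2) + a^3/3 - 3*a^2/2 + a + (C2*sin(2^(2/3)*sqrt(3)*a/4) + C3*cos(2^(2/3)*sqrt(3)*a/4))*exp(2^(2/3)*a/4)


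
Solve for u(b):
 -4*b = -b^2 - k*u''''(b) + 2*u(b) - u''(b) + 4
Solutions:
 u(b) = C1*exp(-sqrt(2)*b*sqrt((-sqrt(8*k + 1) - 1)/k)/2) + C2*exp(sqrt(2)*b*sqrt((-sqrt(8*k + 1) - 1)/k)/2) + C3*exp(-sqrt(2)*b*sqrt((sqrt(8*k + 1) - 1)/k)/2) + C4*exp(sqrt(2)*b*sqrt((sqrt(8*k + 1) - 1)/k)/2) + b^2/2 - 2*b - 3/2


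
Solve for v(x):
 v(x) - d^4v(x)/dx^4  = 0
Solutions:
 v(x) = C1*exp(-x) + C2*exp(x) + C3*sin(x) + C4*cos(x)


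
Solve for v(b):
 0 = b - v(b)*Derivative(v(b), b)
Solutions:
 v(b) = -sqrt(C1 + b^2)
 v(b) = sqrt(C1 + b^2)


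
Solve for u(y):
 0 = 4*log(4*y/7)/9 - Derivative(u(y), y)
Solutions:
 u(y) = C1 + 4*y*log(y)/9 - 4*y*log(7)/9 - 4*y/9 + 8*y*log(2)/9


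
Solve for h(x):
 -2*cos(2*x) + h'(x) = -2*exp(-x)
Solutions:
 h(x) = C1 + sin(2*x) + 2*exp(-x)


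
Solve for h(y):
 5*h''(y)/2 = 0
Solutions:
 h(y) = C1 + C2*y


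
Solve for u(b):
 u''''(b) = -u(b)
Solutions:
 u(b) = (C1*sin(sqrt(2)*b/2) + C2*cos(sqrt(2)*b/2))*exp(-sqrt(2)*b/2) + (C3*sin(sqrt(2)*b/2) + C4*cos(sqrt(2)*b/2))*exp(sqrt(2)*b/2)


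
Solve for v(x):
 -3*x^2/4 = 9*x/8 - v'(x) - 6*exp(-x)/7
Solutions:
 v(x) = C1 + x^3/4 + 9*x^2/16 + 6*exp(-x)/7


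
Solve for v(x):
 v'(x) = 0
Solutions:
 v(x) = C1


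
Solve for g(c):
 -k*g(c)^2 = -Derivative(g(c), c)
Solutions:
 g(c) = -1/(C1 + c*k)


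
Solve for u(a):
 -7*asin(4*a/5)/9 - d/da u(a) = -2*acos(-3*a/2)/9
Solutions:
 u(a) = C1 + 2*a*acos(-3*a/2)/9 - 7*a*asin(4*a/5)/9 + 2*sqrt(4 - 9*a^2)/27 - 7*sqrt(25 - 16*a^2)/36


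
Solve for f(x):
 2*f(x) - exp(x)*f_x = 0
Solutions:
 f(x) = C1*exp(-2*exp(-x))


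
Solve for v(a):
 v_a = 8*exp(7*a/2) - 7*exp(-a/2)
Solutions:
 v(a) = C1 + 16*exp(7*a/2)/7 + 14*exp(-a/2)


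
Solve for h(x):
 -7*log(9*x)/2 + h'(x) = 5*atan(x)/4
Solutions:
 h(x) = C1 + 7*x*log(x)/2 + 5*x*atan(x)/4 - 7*x/2 + 7*x*log(3) - 5*log(x^2 + 1)/8


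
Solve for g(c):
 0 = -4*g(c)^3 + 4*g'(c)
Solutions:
 g(c) = -sqrt(2)*sqrt(-1/(C1 + c))/2
 g(c) = sqrt(2)*sqrt(-1/(C1 + c))/2


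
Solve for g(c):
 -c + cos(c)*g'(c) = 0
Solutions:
 g(c) = C1 + Integral(c/cos(c), c)


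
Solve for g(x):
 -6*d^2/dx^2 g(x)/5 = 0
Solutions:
 g(x) = C1 + C2*x


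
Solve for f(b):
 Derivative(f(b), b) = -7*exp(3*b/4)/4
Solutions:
 f(b) = C1 - 7*exp(3*b/4)/3


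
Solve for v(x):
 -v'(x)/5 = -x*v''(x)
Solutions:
 v(x) = C1 + C2*x^(6/5)


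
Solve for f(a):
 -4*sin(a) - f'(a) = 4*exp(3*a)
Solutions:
 f(a) = C1 - 4*exp(3*a)/3 + 4*cos(a)


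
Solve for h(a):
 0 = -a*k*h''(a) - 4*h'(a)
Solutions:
 h(a) = C1 + a^(((re(k) - 4)*re(k) + im(k)^2)/(re(k)^2 + im(k)^2))*(C2*sin(4*log(a)*Abs(im(k))/(re(k)^2 + im(k)^2)) + C3*cos(4*log(a)*im(k)/(re(k)^2 + im(k)^2)))


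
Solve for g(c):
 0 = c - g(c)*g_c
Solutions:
 g(c) = -sqrt(C1 + c^2)
 g(c) = sqrt(C1 + c^2)


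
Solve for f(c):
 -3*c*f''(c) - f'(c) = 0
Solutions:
 f(c) = C1 + C2*c^(2/3)


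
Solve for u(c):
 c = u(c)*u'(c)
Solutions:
 u(c) = -sqrt(C1 + c^2)
 u(c) = sqrt(C1 + c^2)


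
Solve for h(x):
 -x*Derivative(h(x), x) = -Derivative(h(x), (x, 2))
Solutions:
 h(x) = C1 + C2*erfi(sqrt(2)*x/2)


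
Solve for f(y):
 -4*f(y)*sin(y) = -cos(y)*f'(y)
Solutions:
 f(y) = C1/cos(y)^4


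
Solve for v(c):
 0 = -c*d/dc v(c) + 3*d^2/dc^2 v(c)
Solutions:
 v(c) = C1 + C2*erfi(sqrt(6)*c/6)


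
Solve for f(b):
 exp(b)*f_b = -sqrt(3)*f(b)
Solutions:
 f(b) = C1*exp(sqrt(3)*exp(-b))


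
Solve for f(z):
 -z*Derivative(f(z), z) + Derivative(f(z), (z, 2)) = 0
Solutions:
 f(z) = C1 + C2*erfi(sqrt(2)*z/2)


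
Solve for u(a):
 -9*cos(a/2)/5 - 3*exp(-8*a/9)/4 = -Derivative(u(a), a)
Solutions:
 u(a) = C1 + 18*sin(a/2)/5 - 27*exp(-8*a/9)/32


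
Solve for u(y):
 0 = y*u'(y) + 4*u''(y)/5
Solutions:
 u(y) = C1 + C2*erf(sqrt(10)*y/4)


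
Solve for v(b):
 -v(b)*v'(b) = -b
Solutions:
 v(b) = -sqrt(C1 + b^2)
 v(b) = sqrt(C1 + b^2)


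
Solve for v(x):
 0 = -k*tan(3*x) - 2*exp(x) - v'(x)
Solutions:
 v(x) = C1 + k*log(cos(3*x))/3 - 2*exp(x)


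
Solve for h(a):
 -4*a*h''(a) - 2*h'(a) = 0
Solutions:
 h(a) = C1 + C2*sqrt(a)


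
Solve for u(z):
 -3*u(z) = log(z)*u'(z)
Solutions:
 u(z) = C1*exp(-3*li(z))


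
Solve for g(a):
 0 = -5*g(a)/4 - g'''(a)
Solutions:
 g(a) = C3*exp(-10^(1/3)*a/2) + (C1*sin(10^(1/3)*sqrt(3)*a/4) + C2*cos(10^(1/3)*sqrt(3)*a/4))*exp(10^(1/3)*a/4)


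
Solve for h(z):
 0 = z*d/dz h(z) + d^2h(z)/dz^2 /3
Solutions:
 h(z) = C1 + C2*erf(sqrt(6)*z/2)


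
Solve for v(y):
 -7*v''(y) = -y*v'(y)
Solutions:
 v(y) = C1 + C2*erfi(sqrt(14)*y/14)


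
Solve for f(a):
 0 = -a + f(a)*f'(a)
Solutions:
 f(a) = -sqrt(C1 + a^2)
 f(a) = sqrt(C1 + a^2)


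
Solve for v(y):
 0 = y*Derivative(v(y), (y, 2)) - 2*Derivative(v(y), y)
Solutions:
 v(y) = C1 + C2*y^3


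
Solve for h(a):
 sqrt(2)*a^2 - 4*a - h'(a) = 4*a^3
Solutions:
 h(a) = C1 - a^4 + sqrt(2)*a^3/3 - 2*a^2


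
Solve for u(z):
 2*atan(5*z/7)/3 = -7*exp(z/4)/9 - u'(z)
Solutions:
 u(z) = C1 - 2*z*atan(5*z/7)/3 - 28*exp(z/4)/9 + 7*log(25*z^2 + 49)/15


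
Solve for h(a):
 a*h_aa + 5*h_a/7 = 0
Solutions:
 h(a) = C1 + C2*a^(2/7)


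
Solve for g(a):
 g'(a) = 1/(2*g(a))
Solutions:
 g(a) = -sqrt(C1 + a)
 g(a) = sqrt(C1 + a)


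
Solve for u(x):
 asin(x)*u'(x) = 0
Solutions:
 u(x) = C1


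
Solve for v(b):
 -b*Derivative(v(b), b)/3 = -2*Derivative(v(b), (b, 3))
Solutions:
 v(b) = C1 + Integral(C2*airyai(6^(2/3)*b/6) + C3*airybi(6^(2/3)*b/6), b)


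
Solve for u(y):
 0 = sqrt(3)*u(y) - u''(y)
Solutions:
 u(y) = C1*exp(-3^(1/4)*y) + C2*exp(3^(1/4)*y)


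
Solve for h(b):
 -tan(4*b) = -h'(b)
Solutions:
 h(b) = C1 - log(cos(4*b))/4


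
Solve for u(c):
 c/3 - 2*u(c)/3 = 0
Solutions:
 u(c) = c/2


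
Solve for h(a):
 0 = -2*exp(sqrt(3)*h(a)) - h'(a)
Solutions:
 h(a) = sqrt(3)*(2*log(1/(C1 + 2*a)) - log(3))/6
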